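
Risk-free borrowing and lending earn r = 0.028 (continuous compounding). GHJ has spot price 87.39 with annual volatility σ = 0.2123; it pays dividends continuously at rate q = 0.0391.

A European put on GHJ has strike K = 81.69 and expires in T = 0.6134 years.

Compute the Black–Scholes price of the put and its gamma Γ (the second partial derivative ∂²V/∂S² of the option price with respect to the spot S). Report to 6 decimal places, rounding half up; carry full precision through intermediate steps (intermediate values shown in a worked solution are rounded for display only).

price = 3.336584
Γ = 0.024247

σ√T = 0.2123·√0.6134 = 0.166273
d₁ = (ln(S/K) + (r−q+σ²/2)T) / (σ√T) = (ln(87.39/81.69) + (0.028−0.0391+0.2123²/2)·0.6134) / 0.166273 = (0.067449 + 0.007015) / 0.166273 = 0.447841
d₂ = d₁ − σ√T = 0.447841 − 0.166273 = 0.281568
e^{−rT} = 0.982971
e^{−qT} = 0.976301
N(−d₁) = 0.327134,  N(−d₂) = 0.389137
Put price V = K·e^{−rT}·N(−d₂) − S·e^{−qT}·N(−d₁) = 31.247321 − 27.910737 = 3.336584
φ(d₁) = (1/√(2π))·e^{−d₁²/2} = 0.360877
Γ = e^{−qT}·φ(d₁) / (S·σ·√T) = 0.024247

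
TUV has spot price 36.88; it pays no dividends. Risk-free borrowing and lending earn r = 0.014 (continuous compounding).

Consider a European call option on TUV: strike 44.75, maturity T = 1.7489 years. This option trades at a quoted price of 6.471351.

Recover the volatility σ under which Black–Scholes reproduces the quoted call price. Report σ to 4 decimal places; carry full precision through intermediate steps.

sigma = 0.4540

At σ = 0.4540 the Black–Scholes value reproduces the quote:
σ√T = 0.454·√1.7489 = 0.600397
d₁ = (ln(S/K) + (r+σ²/2)T) / (σ√T) = (ln(36.88/44.75) + (0.014+0.454²/2)·1.7489) / 0.600397 = (-0.193422 + 0.204723) / 0.600397 = 0.018822
d₂ = d₁ − σ√T = 0.018822 − 0.600397 = -0.581575
e^{−rT} = 0.975813
N(d₁) = 0.507508,  N(d₂) = 0.280427
V = S·N(d₁) − K·e^{−rT}·N(d₂) = 18.716912 − 12.245561 = 6.471351 (the quoted price), and the Black–Scholes price is strictly increasing in σ, so σ is unique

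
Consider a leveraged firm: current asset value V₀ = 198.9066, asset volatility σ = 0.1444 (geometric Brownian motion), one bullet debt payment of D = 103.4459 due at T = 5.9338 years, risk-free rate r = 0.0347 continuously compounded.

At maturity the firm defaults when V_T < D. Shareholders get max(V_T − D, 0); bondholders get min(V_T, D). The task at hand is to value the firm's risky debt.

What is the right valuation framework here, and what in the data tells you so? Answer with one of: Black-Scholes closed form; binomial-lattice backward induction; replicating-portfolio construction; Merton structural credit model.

Key observation: with the firm-asset dynamics (V₀ = 198.9066) and a single zero-coupon liability of face 103.4459 given, debt value, spread, and default probability all derive from the option view of the balance sheet.

framework: Merton structural credit model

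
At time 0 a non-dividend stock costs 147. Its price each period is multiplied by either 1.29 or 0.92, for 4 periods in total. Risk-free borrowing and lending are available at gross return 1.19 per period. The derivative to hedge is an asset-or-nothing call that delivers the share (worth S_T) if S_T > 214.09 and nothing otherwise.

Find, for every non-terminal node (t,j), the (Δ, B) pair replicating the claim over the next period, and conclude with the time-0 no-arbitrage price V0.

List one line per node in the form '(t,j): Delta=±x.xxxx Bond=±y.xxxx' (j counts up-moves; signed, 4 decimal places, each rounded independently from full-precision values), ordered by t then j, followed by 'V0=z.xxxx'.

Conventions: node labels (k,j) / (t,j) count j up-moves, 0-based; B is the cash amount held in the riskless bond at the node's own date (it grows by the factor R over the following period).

(0,0): Delta=1.8626 Bond=-155.4233
(1,0): Delta=2.1817 Bond=-228.1096
(1,1): Delta=1.7783 Bond=-168.9701
(2,0): Delta=0.0000 Bond=0.0000
(2,1): Delta=2.7580 Bond=-371.9876
(2,2): Delta=1.5195 Bond=-137.7732
(3,0): Delta=0.0000 Bond=0.0000
(3,1): Delta=0.0000 Bond=0.0000
(3,2): Delta=3.4865 Bond=-606.6154
(3,3): Delta=1.0000 Bond=0.0000
V0=118.3799

Arbitrage-free pricing uses the up-move probability p* = (R−d)/(u−d) = 0.7297, discounting each step at R = 1.19.
Expiry values: V(4,0)=0.0000, V(4,1)=0.0000, V(4,2)=0.0000, V(4,3)=290.3182, V(4,4)=407.0766
  t=3,j=0: stock 114.4671 → up 147.6626 (V=0.0000), down 105.3098 (V=0.0000). Price 0.0000; hedge Δ=0.0000, bond B=0.0000.
  t=3,j=1: stock 160.5028 → up 207.0487 (V=0.0000), down 147.6626 (V=0.0000). Price 0.0000; hedge Δ=0.0000, bond B=0.0000.
  t=3,j=2: stock 225.0529 → up 290.3182 (V=290.3182), down 207.0487 (V=0.0000). Price 178.0284; hedge Δ=3.4865, bond B=-606.6154.
  t=3,j=3: stock 315.5633 → up 407.0766 (V=407.0766), down 290.3182 (V=290.3182). Price 315.5633; hedge Δ=1.0000, bond B=0.0000.
  t=2,j=0: stock 124.4208 → up 160.5028 (V=0.0000), down 114.4671 (V=0.0000). Price 0.0000; hedge Δ=0.0000, bond B=0.0000.
  t=2,j=1: stock 174.4596 → up 225.0529 (V=178.0284), down 160.5028 (V=0.0000). Price 109.1703; hedge Δ=2.7580, bond B=-371.9876.
  t=2,j=2: stock 244.6227 → up 315.5633 (V=315.5633), down 225.0529 (V=178.0284). Price 233.9426; hedge Δ=1.5195, bond B=-137.7732.
  t=1,j=0: stock 135.2400 → up 174.4596 (V=109.1703), down 124.4208 (V=0.0000). Price 66.9452; hedge Δ=2.1817, bond B=-228.1096.
  t=1,j=1: stock 189.6300 → up 244.6227 (V=233.9426), down 174.4596 (V=109.1703). Price 168.2524; hedge Δ=1.7783, bond B=-168.9701.
  t=0,j=0: stock 147.0000 → up 189.6300 (V=168.2524), down 135.2400 (V=66.9452). Price 118.3799; hedge Δ=1.8626, bond B=-155.4233.
Verification: the root portfolio costs Δ(0,0)·S0 + B(0,0) = 118.3799, matching V0.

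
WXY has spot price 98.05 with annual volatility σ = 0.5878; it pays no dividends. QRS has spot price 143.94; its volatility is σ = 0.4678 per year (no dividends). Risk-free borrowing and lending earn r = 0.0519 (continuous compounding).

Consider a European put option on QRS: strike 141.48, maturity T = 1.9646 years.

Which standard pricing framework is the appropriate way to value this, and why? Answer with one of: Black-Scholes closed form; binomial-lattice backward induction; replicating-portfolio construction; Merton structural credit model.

Key observation: everything needed for the exact continuous-time valuation of the European put on QRS (strike 141.48) is given, and no feature rules the closed form out.

framework: Black-Scholes closed form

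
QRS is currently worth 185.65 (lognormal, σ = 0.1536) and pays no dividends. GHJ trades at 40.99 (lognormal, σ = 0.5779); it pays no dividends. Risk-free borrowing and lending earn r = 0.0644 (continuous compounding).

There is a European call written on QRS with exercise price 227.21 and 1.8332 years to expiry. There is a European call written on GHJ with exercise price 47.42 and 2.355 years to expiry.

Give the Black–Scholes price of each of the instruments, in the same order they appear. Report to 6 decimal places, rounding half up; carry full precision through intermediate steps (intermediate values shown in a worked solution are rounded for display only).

[QRS call K=227.21]
σ√T = 0.1536·√1.8332 = 0.207968
d₁ = (ln(S/K) + (r+σ²/2)T) / (σ√T) = (ln(185.65/227.21) + (0.0644+0.1536²/2)·1.8332) / 0.207968 = (-0.202012 + 0.139683) / 0.207968 = -0.299701
d₂ = d₁ − σ√T = -0.299701 − 0.207968 = -0.507669
e^{−rT} = 0.888644
N(d₁) = 0.382203,  N(d₂) = 0.305843
price = S·N(d₁) − K·e^{−rT}·N(d₂) = 70.955927 − 61.752397 = 9.203530
[GHJ call K=47.42]
σ√T = 0.5779·√2.355 = 0.886846
d₁ = (ln(S/K) + (r+σ²/2)T) / (σ√T) = (ln(40.99/47.42) + (0.0644+0.5779²/2)·2.355) / 0.886846 = (-0.145716 + 0.544910) / 0.886846 = 0.450128
d₂ = d₁ − σ√T = 0.450128 − 0.886846 = -0.436718
e^{−rT} = 0.859279
N(d₁) = 0.673691,  N(d₂) = 0.331158
price = S·N(d₁) − K·e^{−rT}·N(d₂) = 27.614586 − 13.493687 = 14.120899

price(QRS call K=227.21) = 9.203530
price(GHJ call K=47.42) = 14.120899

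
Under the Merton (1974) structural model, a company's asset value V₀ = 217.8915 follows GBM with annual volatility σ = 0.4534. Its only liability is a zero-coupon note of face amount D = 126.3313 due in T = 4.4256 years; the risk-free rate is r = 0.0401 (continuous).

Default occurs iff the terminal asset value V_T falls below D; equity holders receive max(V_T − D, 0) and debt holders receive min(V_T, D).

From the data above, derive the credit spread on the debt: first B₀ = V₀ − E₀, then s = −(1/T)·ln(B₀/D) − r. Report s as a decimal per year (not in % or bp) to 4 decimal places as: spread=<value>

With assets at 217.8915 and a single debt payment of 126.3313 at 4.4256 years:
d₁ = [ln(V₀/D) + (r + σ²/2)T] / (σ√T)
   = [ln(217.8915/126.3313) + (0.0401 + 0.5·0.4534²)·4.4256] / (0.4534·√4.4256)
   = [0.545089 + 0.632355] / 0.953823 = 1.234448
d₂ = d₁ − σ√T = 1.234448 − 0.953823 = 0.280626
N(d₁) = 0.891482,  N(d₂) = 0.610501,  e^(−rT) = 0.837389
E₀ = V₀·N(d₁) − D·e^(−rT)·N(d₂)
   = 217.8915·0.891482 − 126.3313·0.837389·0.610501 = 129.662384
B₀ = V₀ − E₀ = 217.8915 − 129.662384 = 88.229116
spread = −(1/T)·ln(B₀/D) − r = −(1/4.4256)·ln(88.229116/126.3313) − 0.0401 = 0.04101235

spread=0.0410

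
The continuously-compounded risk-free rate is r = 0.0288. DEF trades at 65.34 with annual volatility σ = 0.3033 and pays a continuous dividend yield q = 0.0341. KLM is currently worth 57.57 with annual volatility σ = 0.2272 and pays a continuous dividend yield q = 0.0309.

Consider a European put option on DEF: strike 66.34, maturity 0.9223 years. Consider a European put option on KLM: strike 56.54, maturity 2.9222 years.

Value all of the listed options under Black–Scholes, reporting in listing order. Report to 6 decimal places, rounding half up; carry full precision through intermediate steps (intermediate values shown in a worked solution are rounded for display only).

[DEF put K=66.34]
σ√T = 0.3033·√0.9223 = 0.291279
d₁ = (ln(S/K) + (r−q+σ²/2)T) / (σ√T) = (ln(65.34/66.34) + (0.0288−0.0341+0.3033²/2)·0.9223) / 0.291279 = (-0.015189 + 0.037533) / 0.291279 = 0.076713
d₂ = d₁ − σ√T = 0.076713 − 0.291279 = -0.214566
e^{−rT} = 0.973787
e^{−qT} = 0.969039
N(−d₁) = 0.469426,  N(−d₂) = 0.584947
price = K·e^{−rT}·N(−d₂) − S·e^{−qT}·N(−d₁) = 37.788200 − 29.722651 = 8.065548
[KLM put K=56.54]
σ√T = 0.2272·√2.9222 = 0.388386
d₁ = (ln(S/K) + (r−q+σ²/2)T) / (σ√T) = (ln(57.57/56.54) + (0.0288−0.0309+0.2272²/2)·2.9222) / 0.388386 = (0.018053 + 0.069285) / 0.388386 = 0.224875
d₂ = d₁ − σ√T = 0.224875 − 0.388386 = -0.163510
e^{−rT} = 0.919285
e^{−qT} = 0.913661
N(−d₁) = 0.411038,  N(−d₂) = 0.564942
price = K·e^{−rT}·N(−d₂) − S·e^{−qT}·N(−d₁) = 29.363614 − 21.620379 = 7.743235

price(DEF put K=66.34) = 8.065548
price(KLM put K=56.54) = 7.743235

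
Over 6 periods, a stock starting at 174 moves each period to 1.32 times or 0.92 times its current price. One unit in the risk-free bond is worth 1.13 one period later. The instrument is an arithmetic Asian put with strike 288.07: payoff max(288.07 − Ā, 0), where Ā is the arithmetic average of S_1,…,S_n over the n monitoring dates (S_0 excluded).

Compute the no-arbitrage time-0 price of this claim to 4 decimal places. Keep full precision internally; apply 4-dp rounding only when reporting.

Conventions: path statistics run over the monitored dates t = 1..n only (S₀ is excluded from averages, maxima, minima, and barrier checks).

Under the martingale measure an up-move has probability p* = 0.5250; value the claim as the probability-weighted average of per-path payoffs, discounted 6 periods at R = 1.13.
Enumerate all 2^6 = 64 price paths (U = up ×1.32, D = down ×0.92); each path with k up-moves has probability p*^k·(1−p*)^(6−k).
DDDDDD: Ā=131.2806, payoff=156.7894, prob=0.011486
UDDDDD: Ā=188.3591, payoff=99.7109, prob=0.012695
DUDDDD: Ā=176.7591, payoff=111.3109, prob=0.012695
UUDDDD: Ā=253.6109, payoff=34.4591, prob=0.014031
DDUDDD: Ā=166.0871, payoff=121.9829, prob=0.012695
UDUDDD: Ā=238.2989, payoff=49.7711, prob=0.014031
DUUDDD: Ā=226.6989, payoff=61.3711, prob=0.014031
UUUDDD: Ā=325.2637, payoff=0.0000, prob=0.015508
DDDUDD: Ā=156.2689, payoff=131.8011, prob=0.012695
UDDUDD: Ā=224.2119, payoff=63.8581, prob=0.014031
DUDUDD: Ā=212.6119, payoff=75.4581, prob=0.014031
UUDUDD: Ā=305.0518, payoff=0.0000, prob=0.015508
DDUUDD: Ā=201.9399, payoff=86.1301, prob=0.014031
UDUUDD: Ā=289.7398, payoff=0.0000, prob=0.015508
DUUUDD: Ā=278.1398, payoff=9.9302, prob=0.015508
UUUUDD: Ā=399.0702, payoff=0.0000, prob=0.017141
DDDDUD: Ā=147.2361, payoff=140.8339, prob=0.012695
UDDDUD: Ā=211.2518, payoff=76.8182, prob=0.014031
DUDDUD: Ā=199.6518, payoff=88.4182, prob=0.014031
UUDDUD: Ā=286.4569, payoff=1.6131, prob=0.015508
DDUDUD: Ā=188.9798, payoff=99.0902, prob=0.014031
UDUDUD: Ā=271.1449, payoff=16.9251, prob=0.015508
DUUDUD: Ā=259.5449, payoff=28.5251, prob=0.015508
UUUDUD: Ā=372.3906, payoff=0.0000, prob=0.017141
DDDUUD: Ā=179.1616, payoff=108.9084, prob=0.014031
UDDUUD: Ā=257.0579, payoff=31.0121, prob=0.015508
DUDUUD: Ā=245.4579, payoff=42.6121, prob=0.015508
UUDUUD: Ā=352.1787, payoff=0.0000, prob=0.017141
DDUUUD: Ā=234.7859, payoff=53.2841, prob=0.015508
UDUUUD: Ā=336.8667, payoff=0.0000, prob=0.017141
DUUUUD: Ā=325.2667, payoff=0.0000, prob=0.017141
UUUUUD: Ā=466.6871, payoff=0.0000, prob=0.018945
DDDDDU: Ā=138.9260, payoff=149.1440, prob=0.012695
UDDDDU: Ā=199.3285, payoff=88.7415, prob=0.014031
DUDDDU: Ā=187.7285, payoff=100.3415, prob=0.014031
UUDDDU: Ā=269.3496, payoff=18.7204, prob=0.015508
DDUDDU: Ā=177.0565, payoff=111.0135, prob=0.014031
UDUDDU: Ā=254.0376, payoff=34.0324, prob=0.015508
DUUDDU: Ā=242.4376, payoff=45.6324, prob=0.015508
UUUDDU: Ā=347.8453, payoff=0.0000, prob=0.017141
DDDUDU: Ā=167.2383, payoff=120.8317, prob=0.014031
UDDUDU: Ā=239.9506, payoff=48.1194, prob=0.015508
DUDUDU: Ā=228.3506, payoff=59.7194, prob=0.015508
UUDUDU: Ā=327.6335, payoff=0.0000, prob=0.017141
DDUUDU: Ā=217.6786, payoff=70.3914, prob=0.015508
UDUUDU: Ā=312.3215, payoff=0.0000, prob=0.017141
DUUUDU: Ā=300.7215, payoff=0.0000, prob=0.017141
UUUUDU: Ā=431.4699, payoff=0.0000, prob=0.018945
DDDDUU: Ā=158.2055, payoff=129.8645, prob=0.014031
UDDDUU: Ā=226.9905, payoff=61.0795, prob=0.015508
DUDDUU: Ā=215.3905, payoff=72.6795, prob=0.015508
UUDDUU: Ā=309.0386, payoff=0.0000, prob=0.017141
DDUDUU: Ā=204.7185, payoff=83.3515, prob=0.015508
UDUDUU: Ā=293.7266, payoff=0.0000, prob=0.017141
DUUDUU: Ā=282.1266, payoff=5.9434, prob=0.017141
UUUDUU: Ā=404.7903, payoff=0.0000, prob=0.018945
DDDUUU: Ā=194.9003, payoff=93.1697, prob=0.015508
UDDUUU: Ā=279.6395, payoff=8.4305, prob=0.017141
DUDUUU: Ā=268.0395, payoff=20.0305, prob=0.017141
UUDUUU: Ā=384.5785, payoff=0.0000, prob=0.018945
DDUUUU: Ā=257.3675, payoff=30.7025, prob=0.017141
UDUUUU: Ā=369.2665, payoff=0.0000, prob=0.018945
DUUUUU: Ā=357.6665, payoff=0.0000, prob=0.018945
UUUUUU: Ā=513.1736, payoff=0.0000, prob=0.020939
Price = Σ prob·payoff / R^6 = 42.623663 / 2.081952 = 20.4729

price = 20.4729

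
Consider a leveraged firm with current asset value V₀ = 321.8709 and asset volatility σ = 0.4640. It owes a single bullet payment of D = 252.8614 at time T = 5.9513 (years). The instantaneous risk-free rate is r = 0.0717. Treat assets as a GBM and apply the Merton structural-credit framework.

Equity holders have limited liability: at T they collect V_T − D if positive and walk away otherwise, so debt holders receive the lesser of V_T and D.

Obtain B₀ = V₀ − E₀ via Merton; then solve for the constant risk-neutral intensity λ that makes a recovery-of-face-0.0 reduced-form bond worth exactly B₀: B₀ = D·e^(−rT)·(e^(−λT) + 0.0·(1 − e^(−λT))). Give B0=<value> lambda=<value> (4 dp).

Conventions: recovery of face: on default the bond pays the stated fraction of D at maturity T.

B0=123.9600 lambda=0.0481

Work the structural quantities from V₀ = 321.8709 against face 252.8614:
d₁ = [ln(V₀/D) + (r + σ²/2)T] / (σ√T)
   = [ln(321.8709/252.8614) + (0.0717 + 0.5·0.4640²)·5.9513] / (0.4640·√5.9513)
   = [0.241309 + 1.067354] / 1.131941 = 1.156122
d₂ = d₁ − σ√T = 1.156122 − 1.131941 = 0.024181
N(d₁) = 0.876184,  N(d₂) = 0.509646,  e^(−rT) = 0.652654
E₀ = V₀·N(d₁) − D·e^(−rT)·N(d₂)
   = 321.8709·0.876184 − 252.8614·0.652654·0.509646 = 197.910904
B₀ = V₀ − E₀ = 321.8709 − 197.910904 = 123.959996
e^(−λT) = (B₀·e^(rT)/D − 0)/(1 − 0) = (123.9600·1.532206/252.8614 − 0)/1 = 0.75113163
λ = −ln(0.75113163)/5.9513 = 0.048086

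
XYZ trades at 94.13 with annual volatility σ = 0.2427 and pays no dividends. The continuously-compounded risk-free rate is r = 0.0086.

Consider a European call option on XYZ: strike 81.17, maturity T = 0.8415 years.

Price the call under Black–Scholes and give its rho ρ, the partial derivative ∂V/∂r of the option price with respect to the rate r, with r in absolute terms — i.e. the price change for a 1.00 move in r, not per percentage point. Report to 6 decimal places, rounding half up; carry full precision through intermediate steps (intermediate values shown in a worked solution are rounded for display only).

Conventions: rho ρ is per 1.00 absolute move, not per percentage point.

price = 16.316165
ρ = 48.908899

σ√T = 0.2427·√0.8415 = 0.222637
d₁ = (ln(S/K) + (r+σ²/2)T) / (σ√T) = (ln(94.13/81.17) + (0.0086+0.2427²/2)·0.8415) / 0.222637 = (0.148131 + 0.032020) / 0.222637 = 0.809173
d₂ = d₁ − σ√T = 0.809173 − 0.222637 = 0.586536
e^{−rT} = 0.992789
N(d₁) = 0.790792,  N(d₂) = 0.721242
Call price V = S·N(d₁) − K·e^{−rT}·N(d₂) = 74.437256 − 58.121092 = 16.316165
ρ = K·T·e^{−rT}·N(d₂) = 48.908899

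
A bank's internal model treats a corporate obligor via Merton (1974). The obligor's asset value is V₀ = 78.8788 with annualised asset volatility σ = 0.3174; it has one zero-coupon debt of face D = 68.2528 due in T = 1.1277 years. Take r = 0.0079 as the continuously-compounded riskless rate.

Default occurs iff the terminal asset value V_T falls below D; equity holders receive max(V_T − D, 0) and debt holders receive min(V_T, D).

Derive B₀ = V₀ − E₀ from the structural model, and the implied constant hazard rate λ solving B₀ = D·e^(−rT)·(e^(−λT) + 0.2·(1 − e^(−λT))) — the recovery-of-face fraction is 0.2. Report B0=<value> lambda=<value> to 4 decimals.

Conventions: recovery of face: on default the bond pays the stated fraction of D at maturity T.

B0=62.4691 lambda=0.0892

Work the structural quantities from V₀ = 78.8788 against face 68.2528:
d₁ = [ln(V₀/D) + (r + σ²/2)T] / (σ√T)
   = [ln(78.8788/68.2528) + (0.0079 + 0.5·0.3174²)·1.1277] / (0.3174·√1.1277)
   = [0.144694 + 0.065713] / 0.337057 = 0.624246
d₂ = d₁ − σ√T = 0.624246 − 0.337057 = 0.287189
N(d₁) = 0.733767,  N(d₂) = 0.613016,  e^(−rT) = 0.991131
E₀ = V₀·N(d₁) − D·e^(−rT)·N(d₂)
   = 78.8788·0.733767 − 68.2528·0.991131·0.613016 = 16.409685
B₀ = V₀ − E₀ = 78.8788 − 16.409685 = 62.469115
e^(−λT) = (B₀·e^(rT)/D − 0.2)/(1 − 0.2) = (62.4691·1.008949/68.2528 − 0.2)/0.8 = 0.90431369
λ = −ln(0.90431369)/1.1277 = 0.089189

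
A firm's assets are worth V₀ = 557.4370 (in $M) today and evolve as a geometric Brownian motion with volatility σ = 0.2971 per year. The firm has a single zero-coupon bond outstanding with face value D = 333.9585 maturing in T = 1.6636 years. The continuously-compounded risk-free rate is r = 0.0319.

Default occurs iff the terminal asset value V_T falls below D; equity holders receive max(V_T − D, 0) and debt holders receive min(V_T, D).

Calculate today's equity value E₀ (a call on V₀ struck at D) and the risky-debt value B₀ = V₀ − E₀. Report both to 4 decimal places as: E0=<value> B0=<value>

E0=245.6627 B0=311.7743

With assets at 557.4370 and a single debt payment of 333.9585 at 1.6636 years:
d₁ = [ln(V₀/D) + (r + σ²/2)T] / (σ√T)
   = [ln(557.4370/333.9585) + (0.0319 + 0.5·0.2971²)·1.6636] / (0.2971·√1.6636)
   = [0.512333 + 0.126491] / 0.383201 = 1.667069
d₂ = d₁ − σ√T = 1.667069 − 0.383201 = 1.283868
N(d₁) = 0.952250,  N(d₂) = 0.900406,  e^(−rT) = 0.948315
E₀ = V₀·N(d₁) − D·e^(−rT)·N(d₂)
   = 557.4370·0.952250 − 333.9585·0.948315·0.900406 = 245.662671
B₀ = V₀ − E₀ = 557.4370 − 245.662671 = 311.774329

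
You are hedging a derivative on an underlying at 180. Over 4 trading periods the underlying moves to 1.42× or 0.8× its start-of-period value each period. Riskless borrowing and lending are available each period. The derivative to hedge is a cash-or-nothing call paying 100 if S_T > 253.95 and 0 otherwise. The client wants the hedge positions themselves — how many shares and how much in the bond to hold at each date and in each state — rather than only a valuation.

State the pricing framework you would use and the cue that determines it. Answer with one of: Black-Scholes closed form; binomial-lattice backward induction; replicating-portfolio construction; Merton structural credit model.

framework: replicating-portfolio construction

Key observation: since the answer must list Δ and B at each node of the 1.42/0.8 lattice on 180, the replicating-portfolio method — solving the two-state system at every node — is the one that applies.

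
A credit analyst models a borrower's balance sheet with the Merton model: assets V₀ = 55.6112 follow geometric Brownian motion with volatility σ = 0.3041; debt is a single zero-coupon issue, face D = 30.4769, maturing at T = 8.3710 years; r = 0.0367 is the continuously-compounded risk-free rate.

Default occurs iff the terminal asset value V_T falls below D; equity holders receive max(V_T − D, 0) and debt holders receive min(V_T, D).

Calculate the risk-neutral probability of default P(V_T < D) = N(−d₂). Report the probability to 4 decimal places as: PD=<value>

Apply the equity-as-call identities (strike 30.4769, horizon 8.3710 years):
d₁ = [ln(V₀/D) + (r + σ²/2)T] / (σ√T)
   = [ln(55.6112/30.4769) + (0.0367 + 0.5·0.3041²)·8.3710] / (0.3041·√8.3710)
   = [0.601416 + 0.694277] / 0.879843 = 1.472641
d₂ = d₁ − σ√T = 1.472641 − 0.879843 = 0.592799
risk-neutral PD = N(−d₂) = N(-0.592799) = 0.276658

PD=0.2767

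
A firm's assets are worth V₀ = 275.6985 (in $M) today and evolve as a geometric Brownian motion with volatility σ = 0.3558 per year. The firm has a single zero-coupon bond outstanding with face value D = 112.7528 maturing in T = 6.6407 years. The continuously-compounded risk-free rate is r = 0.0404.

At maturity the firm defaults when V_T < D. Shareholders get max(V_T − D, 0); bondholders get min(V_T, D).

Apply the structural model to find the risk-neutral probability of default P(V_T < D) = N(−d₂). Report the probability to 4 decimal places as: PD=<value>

PD=0.2092

Apply the equity-as-call identities (strike 112.7528, horizon 6.6407 years):
d₁ = [ln(V₀/D) + (r + σ²/2)T] / (σ√T)
   = [ln(275.6985/112.7528) + (0.0404 + 0.5·0.3558²)·6.6407] / (0.3558·√6.6407)
   = [0.894110 + 0.688619] / 0.916881 = 1.726211
d₂ = d₁ − σ√T = 1.726211 − 0.916881 = 0.809330
risk-neutral PD = N(−d₂) = N(-0.809330) = 0.209163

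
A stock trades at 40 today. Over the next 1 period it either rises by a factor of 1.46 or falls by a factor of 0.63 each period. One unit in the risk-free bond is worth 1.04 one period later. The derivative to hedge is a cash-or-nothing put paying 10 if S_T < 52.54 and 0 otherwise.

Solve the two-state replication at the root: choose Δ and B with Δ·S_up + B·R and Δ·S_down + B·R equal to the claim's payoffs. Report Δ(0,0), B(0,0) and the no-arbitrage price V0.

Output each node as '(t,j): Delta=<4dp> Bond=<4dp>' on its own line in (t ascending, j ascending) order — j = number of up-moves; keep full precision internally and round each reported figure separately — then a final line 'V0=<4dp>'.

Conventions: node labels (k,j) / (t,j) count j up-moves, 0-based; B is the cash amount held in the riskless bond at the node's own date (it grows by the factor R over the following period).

Under the risk-neutral measure, an up-move has probability p* = (R−d)/(u−d) = 0.4940 and values discount at R = 1.04.
Payoffs at expiry: V(1,0)=10.0000, V(1,1)=0.0000
Node (0,0) S=40.0000: V=(p*·0.0000+(1−p*)·10.0000)/1.04=4.8656; Δ=(0.0000−10.0000)/(58.4000−25.2000)=-0.3012; B=V−Δ·S=16.9138
Check: Δ(0,0)·S0 + B(0,0) = 4.8656 = V0.

(0,0): Delta=-0.3012 Bond=16.9138
V0=4.8656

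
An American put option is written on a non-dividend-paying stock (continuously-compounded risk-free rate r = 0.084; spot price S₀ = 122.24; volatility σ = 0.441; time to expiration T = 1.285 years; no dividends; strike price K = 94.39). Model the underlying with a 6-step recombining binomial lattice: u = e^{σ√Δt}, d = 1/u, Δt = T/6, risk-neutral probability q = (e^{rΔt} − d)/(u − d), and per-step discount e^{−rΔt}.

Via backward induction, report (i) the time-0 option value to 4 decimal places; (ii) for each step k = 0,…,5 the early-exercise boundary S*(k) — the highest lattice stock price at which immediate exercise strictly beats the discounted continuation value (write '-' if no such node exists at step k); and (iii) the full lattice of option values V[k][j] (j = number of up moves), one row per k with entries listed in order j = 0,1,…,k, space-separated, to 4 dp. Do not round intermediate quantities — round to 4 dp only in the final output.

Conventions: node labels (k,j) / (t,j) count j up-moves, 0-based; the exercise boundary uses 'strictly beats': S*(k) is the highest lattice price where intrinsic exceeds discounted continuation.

params: Δt=0.21417 u=1.22640 d=0.81539 q=0.49332 e^(-rΔt)=0.98217
t_6 payoffs: 58.4638 40.3546 13.1171 0.0000 0.0000 0.0000 0.0000
t_5: node(5,0) S=44.0600 payoff=50.3300 vs cont=48.6471 → 50.3300 [stop]  node(5,1) S=66.2693 payoff=28.1207 vs cont=26.4378 → 28.1207 [stop]  node(5,2) S=99.6735 payoff=0.0000 vs cont=6.5276 → 6.5276 [wait]  node(5,3) S=149.9157 payoff=0.0000 vs cont=0.0000 → 0.0000 [wait]  node(5,4) S=225.4833 payoff=0.0000 vs cont=0.0000 → 0.0000 [wait]  node(5,5) S=339.1422 payoff=0.0000 vs cont=0.0000 → 0.0000 [wait]  ⇒ S*(5)=66.2693
t_4: node(4,0) S=54.0354 payoff=40.3546 vs cont=38.6717 → 40.3546 [stop]  node(4,1) S=81.2729 payoff=13.1171 vs cont=17.1570 → 17.1570 [wait]  node(4,2) S=122.2400 payoff=0.0000 vs cont=3.2485 → 3.2485 [wait]  node(4,3) S=183.8572 payoff=0.0000 vs cont=0.0000 → 0.0000 [wait]  node(4,4) S=276.5337 payoff=0.0000 vs cont=0.0000 → 0.0000 [wait]  ⇒ S*(4)=54.0354
t_3: node(3,0) S=66.2693 payoff=28.1207 vs cont=28.3953 → 28.3953 [wait]  node(3,1) S=99.6735 payoff=0.0000 vs cont=10.1120 → 10.1120 [wait]  node(3,2) S=149.9157 payoff=0.0000 vs cont=1.6166 → 1.6166 [wait]  node(3,3) S=225.4833 payoff=0.0000 vs cont=0.0000 → 0.0000 [wait]  ⇒ S*(3)=-
t_2: node(2,0) S=81.2729 payoff=13.1171 vs cont=19.0303 → 19.0303 [wait]  node(2,1) S=122.2400 payoff=0.0000 vs cont=5.8155 → 5.8155 [wait]  node(2,2) S=183.8572 payoff=0.0000 vs cont=0.8045 → 0.8045 [wait]  ⇒ S*(2)=-
t_1: node(1,0) S=99.6735 payoff=0.0000 vs cont=12.2881 → 12.2881 [wait]  node(1,1) S=149.9157 payoff=0.0000 vs cont=3.2838 → 3.2838 [wait]  ⇒ S*(1)=-
t_0: node(0,0) S=122.2400 payoff=0.0000 vs cont=7.7062 → 7.7062 [wait]  ⇒ S*(0)=-

price = 7.7062
boundary = - - - - 54.0354 66.2693
tree:
7.7062
12.2881 3.2838
19.0303 5.8155 0.8045
28.3953 10.1120 1.6166 0.0000
40.3546 17.1570 3.2485 0.0000 0.0000
50.3300 28.1207 6.5276 0.0000 0.0000 0.0000
58.4638 40.3546 13.1171 0.0000 0.0000 0.0000 0.0000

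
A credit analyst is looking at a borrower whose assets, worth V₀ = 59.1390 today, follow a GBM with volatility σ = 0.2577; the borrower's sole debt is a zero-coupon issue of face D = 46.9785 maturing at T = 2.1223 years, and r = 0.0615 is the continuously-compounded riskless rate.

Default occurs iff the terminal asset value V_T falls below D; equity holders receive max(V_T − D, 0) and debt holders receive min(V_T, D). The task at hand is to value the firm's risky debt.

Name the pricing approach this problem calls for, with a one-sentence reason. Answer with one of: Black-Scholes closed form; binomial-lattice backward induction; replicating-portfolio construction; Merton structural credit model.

Key observation: assets follow a GBM and default happens iff V_T < 46.9785; valuing claims on that split (equity as a call, risky debt as the residual) is the structural model's definition.

framework: Merton structural credit model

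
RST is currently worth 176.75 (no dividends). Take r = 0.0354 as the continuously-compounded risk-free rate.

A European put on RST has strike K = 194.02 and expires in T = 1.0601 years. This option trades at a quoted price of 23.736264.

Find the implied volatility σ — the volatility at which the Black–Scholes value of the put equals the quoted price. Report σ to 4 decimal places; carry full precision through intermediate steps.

At σ = 0.2448 the Black–Scholes value reproduces the quote:
σ√T = 0.2448·√1.0601 = 0.252049
d₁ = (ln(S/K) + (r+σ²/2)T) / (σ√T) = (ln(176.75/194.02) + (0.0354+0.2448²/2)·1.0601) / 0.252049 = (-0.093225 + 0.069292) / 0.252049 = -0.094954
d₂ = d₁ − σ√T = -0.094954 − 0.252049 = -0.347003
e^{−rT} = 0.963168
N(−d₁) = 0.537824,  N(−d₂) = 0.635705
V = K·e^{−rT}·N(−d₂) − S·N(−d₁) = 118.796718 − 95.060454 = 23.736264 (the quoted price), and the Black–Scholes price is strictly increasing in σ, so σ is unique

sigma = 0.2448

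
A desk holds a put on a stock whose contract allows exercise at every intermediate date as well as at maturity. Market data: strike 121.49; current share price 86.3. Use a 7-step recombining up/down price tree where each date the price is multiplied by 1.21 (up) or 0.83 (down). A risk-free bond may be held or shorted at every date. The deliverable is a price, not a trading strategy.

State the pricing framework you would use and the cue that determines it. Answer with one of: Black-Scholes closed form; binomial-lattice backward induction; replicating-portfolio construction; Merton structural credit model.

Key observation: the defining feature is the embedded early-exercise option across 7 discrete dates on the spot-86.3 tree; pricing the strike-121.49 put means working backward with an exercise test at every node.

framework: binomial-lattice backward induction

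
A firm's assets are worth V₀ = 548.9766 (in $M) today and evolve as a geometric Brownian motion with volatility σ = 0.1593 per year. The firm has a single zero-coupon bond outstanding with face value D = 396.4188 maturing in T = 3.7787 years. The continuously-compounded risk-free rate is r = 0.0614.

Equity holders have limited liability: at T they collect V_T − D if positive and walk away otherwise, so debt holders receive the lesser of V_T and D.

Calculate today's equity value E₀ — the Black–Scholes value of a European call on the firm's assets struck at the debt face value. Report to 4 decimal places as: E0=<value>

E0=236.4582

With assets at 548.9766 and a single debt payment of 396.4188 at 3.7787 years:
d₁ = [ln(V₀/D) + (r + σ²/2)T] / (σ√T)
   = [ln(548.9766/396.4188) + (0.0614 + 0.5·0.1593²)·3.7787] / (0.1593·√3.7787)
   = [0.325585 + 0.279957] / 0.309661 = 1.955497
d₂ = d₁ − σ√T = 1.955497 − 0.309661 = 1.645836
N(d₁) = 0.974738,  N(d₂) = 0.950101,  e^(−rT) = 0.792936
E₀ = V₀·N(d₁) − D·e^(−rT)·N(d₂)
   = 548.9766·0.974738 − 396.4188·0.792936·0.950101 = 236.458246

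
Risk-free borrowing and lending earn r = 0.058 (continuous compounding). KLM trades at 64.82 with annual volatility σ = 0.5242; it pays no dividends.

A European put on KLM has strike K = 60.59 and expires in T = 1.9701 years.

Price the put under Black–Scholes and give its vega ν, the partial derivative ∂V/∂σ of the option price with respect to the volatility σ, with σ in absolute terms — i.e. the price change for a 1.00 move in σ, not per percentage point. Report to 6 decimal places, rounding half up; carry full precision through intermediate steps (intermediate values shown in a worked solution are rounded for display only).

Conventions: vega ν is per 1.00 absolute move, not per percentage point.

σ√T = 0.5242·√1.9701 = 0.735768
d₁ = (ln(S/K) + (r+σ²/2)T) / (σ√T) = (ln(64.82/60.59) + (0.058+0.5242²/2)·1.9701) / 0.735768 = (0.067484 + 0.384943) / 0.735768 = 0.614905
d₂ = d₁ − σ√T = 0.614905 − 0.735768 = -0.120863
e^{−rT} = 0.892021
N(−d₁) = 0.269309,  N(−d₂) = 0.548100
Put price V = K·e^{−rT}·N(−d₂) − S·N(−d₁) = 29.623478 − 17.456591 = 12.166887
φ(d₁) = (1/√(2π))·e^{−d₁²/2} = 0.330221
ν = S·φ(d₁)·√T = 30.044022

price = 12.166887
ν = 30.044022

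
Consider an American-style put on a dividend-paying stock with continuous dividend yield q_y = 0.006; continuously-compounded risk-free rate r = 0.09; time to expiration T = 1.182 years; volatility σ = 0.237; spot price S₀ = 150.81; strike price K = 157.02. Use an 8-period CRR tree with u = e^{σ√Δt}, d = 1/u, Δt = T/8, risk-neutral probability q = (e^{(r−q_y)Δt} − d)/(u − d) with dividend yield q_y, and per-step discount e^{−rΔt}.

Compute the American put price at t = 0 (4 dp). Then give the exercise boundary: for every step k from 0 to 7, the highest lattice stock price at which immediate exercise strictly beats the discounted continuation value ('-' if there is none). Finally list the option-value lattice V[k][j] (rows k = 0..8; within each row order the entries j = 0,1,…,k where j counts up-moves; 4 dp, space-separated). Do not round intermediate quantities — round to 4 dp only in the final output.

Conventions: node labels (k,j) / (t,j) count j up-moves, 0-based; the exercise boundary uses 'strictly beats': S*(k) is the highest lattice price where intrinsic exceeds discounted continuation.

price = 13.4698
boundary = - - 125.6906 114.7464 125.6906 114.7464 125.6906 137.6786
tree:
13.4698
20.8568 7.6502
31.3294 12.6496 3.6756
42.2736 20.2748 6.6115 1.3216
52.2648 31.3294 11.5688 2.6466 0.2508
61.3861 42.2736 19.5216 5.2314 0.5595 0.0000
69.7132 52.2648 31.3294 10.1701 1.2481 0.0000 0.0000
77.3152 61.3861 42.2736 19.3414 2.7840 0.0000 0.0000 0.0000
84.2553 69.7132 52.2648 31.3294 6.2100 0.0000 0.0000 0.0000 0.0000

params: Δt=0.14775 u=1.09538 d=0.91293 q=0.54569 e^(-rΔt)=0.98679
t_8 payoffs: 84.2553 69.7132 52.2648 31.3294 6.2100 0.0000 0.0000 0.0000 0.0000
t_7: node(7,0) S=79.7048 payoff=77.3152 vs cont=75.3117 → 77.3152 [stop]  node(7,1) S=95.6339 payoff=61.3861 vs cont=59.3967 → 61.3861 [stop]  node(7,2) S=114.7464 payoff=42.2736 vs cont=40.3011 → 42.2736 [stop]  node(7,3) S=137.6786 payoff=19.3414 vs cont=17.3892 → 19.3414 [stop]  node(7,4) S=165.1938 payoff=0.0000 vs cont=2.7840 → 2.7840 [wait]  node(7,5) S=198.2080 payoff=0.0000 vs cont=0.0000 → 0.0000 [wait]  node(7,6) S=237.8200 payoff=0.0000 vs cont=0.0000 → 0.0000 [wait]  node(7,7) S=285.3486 payoff=0.0000 vs cont=0.0000 → 0.0000 [wait]  ⇒ S*(7)=137.6786
t_6: node(6,0) S=87.3068 payoff=69.7132 vs cont=67.7164 → 69.7132 [stop]  node(6,1) S=104.7552 payoff=52.2648 vs cont=50.2835 → 52.2648 [stop]  node(6,2) S=125.6906 payoff=31.3294 vs cont=29.3666 → 31.3294 [stop]  node(6,3) S=150.8100 payoff=6.2100 vs cont=10.1701 → 10.1701 [wait]  node(6,4) S=180.9495 payoff=0.0000 vs cont=1.2481 → 1.2481 [wait]  node(6,5) S=217.1125 payoff=0.0000 vs cont=0.0000 → 0.0000 [wait]  node(6,6) S=260.5026 payoff=0.0000 vs cont=0.0000 → 0.0000 [wait]  ⇒ S*(6)=125.6906
t_5: node(5,0) S=95.6339 payoff=61.3861 vs cont=59.3967 → 61.3861 [stop]  node(5,1) S=114.7464 payoff=42.2736 vs cont=40.3011 → 42.2736 [stop]  node(5,2) S=137.6786 payoff=19.3414 vs cont=19.5216 → 19.5216 [wait]  node(5,3) S=165.1938 payoff=0.0000 vs cont=5.2314 → 5.2314 [wait]  node(5,4) S=198.2080 payoff=0.0000 vs cont=0.5595 → 0.5595 [wait]  node(5,5) S=237.8200 payoff=0.0000 vs cont=0.0000 → 0.0000 [wait]  ⇒ S*(5)=114.7464
t_4: node(4,0) S=104.7552 payoff=52.2648 vs cont=50.2835 → 52.2648 [stop]  node(4,1) S=125.6906 payoff=31.3294 vs cont=29.4637 → 31.3294 [stop]  node(4,2) S=150.8100 payoff=6.2100 vs cont=11.5688 → 11.5688 [wait]  node(4,3) S=180.9495 payoff=0.0000 vs cont=2.6466 → 2.6466 [wait]  node(4,4) S=217.1125 payoff=0.0000 vs cont=0.2508 → 0.2508 [wait]  ⇒ S*(4)=125.6906
t_3: node(3,0) S=114.7464 payoff=42.2736 vs cont=40.3011 → 42.2736 [stop]  node(3,1) S=137.6786 payoff=19.3414 vs cont=20.2748 → 20.2748 [wait]  node(3,2) S=165.1938 payoff=0.0000 vs cont=6.6115 → 6.6115 [wait]  node(3,3) S=198.2080 payoff=0.0000 vs cont=1.3216 → 1.3216 [wait]  ⇒ S*(3)=114.7464
t_2: node(2,0) S=125.6906 payoff=31.3294 vs cont=29.8693 → 31.3294 [stop]  node(2,1) S=150.8100 payoff=6.2100 vs cont=12.6496 → 12.6496 [wait]  node(2,2) S=180.9495 payoff=0.0000 vs cont=3.6756 → 3.6756 [wait]  ⇒ S*(2)=125.6906
t_1: node(1,0) S=137.6786 payoff=19.3414 vs cont=20.8568 → 20.8568 [wait]  node(1,1) S=165.1938 payoff=0.0000 vs cont=7.6502 → 7.6502 [wait]  ⇒ S*(1)=-
t_0: node(0,0) S=150.8100 payoff=6.2100 vs cont=13.4698 → 13.4698 [wait]  ⇒ S*(0)=-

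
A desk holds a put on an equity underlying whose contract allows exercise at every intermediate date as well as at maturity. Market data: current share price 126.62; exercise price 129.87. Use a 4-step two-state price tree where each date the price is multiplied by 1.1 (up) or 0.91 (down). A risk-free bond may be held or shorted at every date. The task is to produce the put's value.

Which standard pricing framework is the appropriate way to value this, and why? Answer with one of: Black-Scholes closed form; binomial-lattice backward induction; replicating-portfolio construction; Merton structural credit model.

framework: binomial-lattice backward induction

Key observation: an American put (K = 129.87, S₀ = 126.62) on a 4-date tree has no closed form — the optimal stopping decision is embedded and must be resolved recursively from expiry.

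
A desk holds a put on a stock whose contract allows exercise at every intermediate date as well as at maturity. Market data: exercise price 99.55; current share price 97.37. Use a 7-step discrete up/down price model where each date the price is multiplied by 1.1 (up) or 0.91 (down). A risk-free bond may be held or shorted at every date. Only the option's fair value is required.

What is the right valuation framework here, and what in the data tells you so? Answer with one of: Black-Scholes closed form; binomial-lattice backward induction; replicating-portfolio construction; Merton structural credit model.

framework: binomial-lattice backward induction

Key observation: the put (strike 99.55 on spot 97.37) is American-style on a 7-step discrete price model, so the early-exercise decision at every node requires stepwise backward valuation — a closed form cannot price the exercise right.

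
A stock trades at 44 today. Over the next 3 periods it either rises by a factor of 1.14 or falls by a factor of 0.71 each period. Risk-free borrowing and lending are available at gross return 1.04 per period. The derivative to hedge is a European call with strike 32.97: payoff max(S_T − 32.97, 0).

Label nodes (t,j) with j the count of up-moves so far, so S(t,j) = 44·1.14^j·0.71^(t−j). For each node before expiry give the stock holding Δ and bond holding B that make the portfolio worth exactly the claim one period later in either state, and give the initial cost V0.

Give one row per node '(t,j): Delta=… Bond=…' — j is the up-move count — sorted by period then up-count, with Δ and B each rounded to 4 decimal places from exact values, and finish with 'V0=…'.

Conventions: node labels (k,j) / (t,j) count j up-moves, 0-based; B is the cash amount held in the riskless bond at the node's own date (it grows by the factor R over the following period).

No-arbitrage ⇒ martingale measure with p* = (R−d)/(u−d) = 0.7674.
Terminal payoffs: V(3,0)=0.0000, V(3,1)=0.0000, V(3,2)=7.6295, V(3,3)=32.2179
  t=2,j=0: stock 22.1804 → up 25.2857 (V=0.0000), down 15.7481 (V=0.0000). Price 0.0000; hedge Δ=0.0000, bond B=0.0000.
  t=2,j=1: stock 35.6136 → up 40.5995 (V=7.6295), down 25.2857 (V=0.0000). Price 5.6300; hedge Δ=0.4982, bond B=-12.1130.
  t=2,j=2: stock 57.1824 → up 65.1879 (V=32.2179), down 40.5995 (V=7.6295). Price 25.4805; hedge Δ=1.0000, bond B=-31.7019.
  t=1,j=0: stock 31.2400 → up 35.6136 (V=5.6300), down 22.1804 (V=0.0000). Price 4.1545; hedge Δ=0.4191, bond B=-8.9385.
  t=1,j=1: stock 50.1600 → up 57.1824 (V=25.4805), down 35.6136 (V=5.6300). Price 20.0616; hedge Δ=0.9203, bond B=-26.1023.
  t=0,j=0: stock 44.0000 → up 50.1600 (V=20.0616), down 31.2400 (V=4.1545). Price 15.7330; hedge Δ=0.8408, bond B=-21.2603.
As a check, the time-0 holding Δ(0,0)·S0 + B(0,0) comes to 15.7330 — exactly V0.

(0,0): Delta=0.8408 Bond=-21.2603
(1,0): Delta=0.4191 Bond=-8.9385
(1,1): Delta=0.9203 Bond=-26.1023
(2,0): Delta=0.0000 Bond=0.0000
(2,1): Delta=0.4982 Bond=-12.1130
(2,2): Delta=1.0000 Bond=-31.7019
V0=15.7330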